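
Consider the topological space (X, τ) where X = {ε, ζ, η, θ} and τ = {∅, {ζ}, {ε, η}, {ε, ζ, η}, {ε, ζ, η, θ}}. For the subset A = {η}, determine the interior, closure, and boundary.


int(A) = ∅, cl(A) = {ε, η, θ}, ∂A = {ε, η, θ}.

Closed sets in (X, τ) are complements of opens:
  closed(X, τ) = {∅, {θ}, {ζ, θ}, {ε, η, θ}, {ε, ζ, η, θ}}.
int(A) = ⋃ {U ∈ τ : U ⊆ A}. Opens contained in A: ∅.
Taking the union of these: int(A) = ∅.
cl(A) = ⋂ {C closed : A ⊆ C}. Closed sets containing A: {ε, η, θ}, {ε, ζ, η, θ}.
Intersecting these: cl(A) = {ε, η, θ}.
∂A = cl(A) ∖ int(A) = {ε, η, θ} ∖ ∅ = {ε, η, θ}.


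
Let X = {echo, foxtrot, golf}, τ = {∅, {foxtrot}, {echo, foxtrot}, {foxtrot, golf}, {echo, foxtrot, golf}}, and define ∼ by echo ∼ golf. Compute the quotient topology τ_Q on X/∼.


X/∼ = {[echo=golf], [foxtrot]}; |τ_Q| = 3.

Equivalence classes: [echo=golf], [foxtrot].
Quotient map π: X → X/∼ sends echo ↦ [echo=golf], foxtrot ↦ [foxtrot], golf ↦ [echo=golf].
For each subset V ⊆ X/∼, compute π^{-1}(V) ⊆ X and check whether π^{-1}(V) ∈ τ. V is open in τ_Q iff π^{-1}(V) ∈ τ.
  V = {}: π^{-1}(V) = ∅ ∈ τ ✓.
  V = {[echo=golf]}: π^{-1}(V) = {echo, golf} ∉ τ ✗.
  V = {[foxtrot]}: π^{-1}(V) = {foxtrot} ∈ τ ✓.
  V = {[echo=golf], [foxtrot]}: π^{-1}(V) = {echo, foxtrot, golf} ∈ τ ✓.
Open sets in the quotient: τ_Q = {{}, {[foxtrot]}, {[echo=golf], [foxtrot]}} (3 elements).


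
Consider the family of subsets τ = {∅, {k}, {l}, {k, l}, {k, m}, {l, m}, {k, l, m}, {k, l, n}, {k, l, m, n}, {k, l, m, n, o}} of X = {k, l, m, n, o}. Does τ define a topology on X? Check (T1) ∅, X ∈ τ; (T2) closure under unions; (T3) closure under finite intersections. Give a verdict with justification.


τ is NOT a topology on X.

Axiom (T1): ∅ ∈ τ? Yes; X ∈ τ? Yes.
Axiom (T2/T3): check pairwise unions and intersections of members of τ.
Counterexample for (T3): {k, m} ∩ {l, m} = {m} ∉ τ. Therefore τ is NOT a topology.


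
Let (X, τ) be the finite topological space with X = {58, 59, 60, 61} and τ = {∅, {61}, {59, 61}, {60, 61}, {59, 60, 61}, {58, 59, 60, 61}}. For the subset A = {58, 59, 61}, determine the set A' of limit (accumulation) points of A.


A' = {58, 59, 60}

For each x ∈ X, list the open sets U ∈ τ with x ∈ U, then check whether U ∩ (A ∖ {x}) ≠ ∅ for every such U.
  x = 58: opens ∋ x are {58, 59, 60, 61}; each meets A ∖ {58}, so x IS a limit point.
  x = 59: opens ∋ x are {59, 61}, {59, 60, 61}, {58, 59, 60, 61}; each meets A ∖ {59}, so x IS a limit point.
  x = 60: opens ∋ x are {60, 61}, {59, 60, 61}, {58, 59, 60, 61}; each meets A ∖ {60}, so x IS a limit point.
  x = 61: open {61} ∋ x has {61} ∩ (A ∖ {61}) = ∅, so x is NOT a limit point.
Collecting: A' = {58, 59, 60}.


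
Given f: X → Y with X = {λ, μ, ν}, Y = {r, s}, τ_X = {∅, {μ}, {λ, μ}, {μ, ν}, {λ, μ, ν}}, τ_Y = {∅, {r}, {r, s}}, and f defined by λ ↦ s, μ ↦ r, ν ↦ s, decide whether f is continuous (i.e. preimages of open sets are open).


f IS continuous.

Compute f^{-1}(U) for each U ∈ τ_Y:
  U = ∅: f^{-1}(U) = ∅ ∈ τ_X ✓.
  U = {r}: f^{-1}(U) = {μ} ∈ τ_X ✓.
  U = {r, s}: f^{-1}(U) = {λ, μ, ν} ∈ τ_X ✓.
Every preimage lies in τ_X, so f IS continuous.


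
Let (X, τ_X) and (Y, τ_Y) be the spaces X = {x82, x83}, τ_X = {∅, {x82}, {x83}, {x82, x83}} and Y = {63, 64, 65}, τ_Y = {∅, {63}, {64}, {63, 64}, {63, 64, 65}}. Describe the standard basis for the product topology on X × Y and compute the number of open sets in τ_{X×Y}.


Basis B = {∅ × ∅, {x82} × {63}, {x82} × {64}, {x83} × {63}, {x83} × {64}, {x82} × {63, 64}, {x82, x83} × {63}, {x82, x83} × {64}, {x83} × {63, 64}, {x82} × {63, 64, 65}, {x83} × {63, 64, 65}, {x82, x83} × {63, 64}, {x82, x83} × {63, 64, 65}}; |τ_{X×Y}| = 25.

Enumerate products U × V with U ∈ τ_X, V ∈ τ_Y (deduplicated):
  ∅ × ∅ = {} (∅)
  {x82} × {63} = {(x82,63)}
  {x82} × {64} = {(x82,64)}
  {x83} × {63} = {(x83,63)}
  {x83} × {64} = {(x83,64)}
  {x82} × {63, 64} = {(x82,63), (x82,64)}
  {x82, x83} × {63} = {(x82,63), (x83,63)}
  {x82, x83} × {64} = {(x82,64), (x83,64)}
  {x83} × {63, 64} = {(x83,63), (x83,64)}
  {x82} × {63, 64, 65} = {(x82,63), (x82,64), (x82,65)}
  {x83} × {63, 64, 65} = {(x83,63), (x83,64), (x83,65)}
  {x82, x83} × {63, 64} = {(x82,63), (x82,64), (x83,63), (x83,64)}
  {x82, x83} × {63, 64, 65} = {(x82,63), (x82,64), (x82,65), (x83,63), (x83,64), (x83,65)}
These 13 distinct sets form the basis B.
Close under arbitrary unions to get τ_{X×Y}; counting gives |τ_{X×Y}| = 25.


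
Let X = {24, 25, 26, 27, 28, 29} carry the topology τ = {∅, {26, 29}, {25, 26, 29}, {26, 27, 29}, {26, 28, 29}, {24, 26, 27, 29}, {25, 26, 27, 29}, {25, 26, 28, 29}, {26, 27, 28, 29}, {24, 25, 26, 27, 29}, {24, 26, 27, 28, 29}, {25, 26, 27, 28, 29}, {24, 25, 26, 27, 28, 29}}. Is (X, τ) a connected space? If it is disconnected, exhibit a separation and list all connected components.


(X, τ) is connected.

Find clopen sets (U ∈ τ with X ∖ U ∈ τ):
  U = ∅, X ∖ U = {24, 25, 26, 27, 28, 29} — both open, so U is clopen.
  U = {24, 25, 26, 27, 28, 29}, X ∖ U = ∅ — both open, so U is clopen.
Only trivial clopens (∅ and X) exist, so (X, τ) is connected.
Compute connected components by grouping points that agree on all clopens:
  component: {24, 25, 26, 27, 28, 29}


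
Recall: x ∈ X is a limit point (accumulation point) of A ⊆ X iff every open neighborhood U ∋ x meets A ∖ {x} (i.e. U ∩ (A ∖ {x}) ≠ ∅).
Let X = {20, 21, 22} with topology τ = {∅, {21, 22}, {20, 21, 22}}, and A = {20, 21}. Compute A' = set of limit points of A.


A' = {20, 22}

For each x ∈ X, list the open sets U ∈ τ with x ∈ U, then check whether U ∩ (A ∖ {x}) ≠ ∅ for every such U.
  x = 20: opens ∋ x are {20, 21, 22}; each meets A ∖ {20}, so x IS a limit point.
  x = 21: open {21, 22} ∋ x has {21, 22} ∩ (A ∖ {21}) = ∅, so x is NOT a limit point.
  x = 22: opens ∋ x are {21, 22}, {20, 21, 22}; each meets A ∖ {22}, so x IS a limit point.
Collecting: A' = {20, 22}.


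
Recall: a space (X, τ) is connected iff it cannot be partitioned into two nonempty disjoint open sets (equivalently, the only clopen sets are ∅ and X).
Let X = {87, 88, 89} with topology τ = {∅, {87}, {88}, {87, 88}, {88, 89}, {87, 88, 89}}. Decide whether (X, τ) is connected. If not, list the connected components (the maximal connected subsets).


(X, τ) is disconnected; components = [{87}, {88, 89}].

Find clopen sets (U ∈ τ with X ∖ U ∈ τ):
  U = ∅, X ∖ U = {87, 88, 89} — both open, so U is clopen.
  U = {87}, X ∖ U = {88, 89} — both open, so U is clopen.
  U = {88, 89}, X ∖ U = {87} — both open, so U is clopen.
  U = {87, 88, 89}, X ∖ U = ∅ — both open, so U is clopen.
Nontrivial clopen(s) exist: e.g. {88, 89}. So (X, τ) is disconnected.
Compute connected components by grouping points that agree on all clopens:
  component: {87}
  component: {88, 89}


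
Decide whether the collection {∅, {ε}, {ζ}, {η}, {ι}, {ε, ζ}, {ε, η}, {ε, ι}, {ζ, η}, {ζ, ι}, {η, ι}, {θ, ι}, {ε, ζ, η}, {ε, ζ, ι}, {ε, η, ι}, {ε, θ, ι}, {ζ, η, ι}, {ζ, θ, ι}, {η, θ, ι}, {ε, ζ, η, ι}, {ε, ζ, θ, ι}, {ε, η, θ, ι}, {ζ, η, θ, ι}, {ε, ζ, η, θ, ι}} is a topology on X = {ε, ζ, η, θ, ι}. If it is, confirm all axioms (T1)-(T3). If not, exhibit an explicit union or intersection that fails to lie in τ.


τ IS a topology on X.

Axiom (T1): ∅ ∈ τ? Yes; X ∈ τ? Yes.
Axiom (T2/T3): check pairwise unions and intersections of members of τ.
All pairwise intersections and unions checked — each lies in τ. Therefore τ satisfies (T1), (T2), (T3): it IS a topology on X.


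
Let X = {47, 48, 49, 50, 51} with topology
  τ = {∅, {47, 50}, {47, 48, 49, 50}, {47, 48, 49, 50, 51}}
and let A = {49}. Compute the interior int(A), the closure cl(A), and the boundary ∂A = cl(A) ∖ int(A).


int(A) = ∅, cl(A) = {48, 49, 51}, ∂A = {48, 49, 51}.

Closed sets in (X, τ) are complements of opens:
  closed(X, τ) = {∅, {51}, {48, 49, 51}, {47, 48, 49, 50, 51}}.
int(A) = ⋃ {U ∈ τ : U ⊆ A}. Opens contained in A: ∅.
Taking the union of these: int(A) = ∅.
cl(A) = ⋂ {C closed : A ⊆ C}. Closed sets containing A: {48, 49, 51}, {47, 48, 49, 50, 51}.
Intersecting these: cl(A) = {48, 49, 51}.
∂A = cl(A) ∖ int(A) = {48, 49, 51} ∖ ∅ = {48, 49, 51}.


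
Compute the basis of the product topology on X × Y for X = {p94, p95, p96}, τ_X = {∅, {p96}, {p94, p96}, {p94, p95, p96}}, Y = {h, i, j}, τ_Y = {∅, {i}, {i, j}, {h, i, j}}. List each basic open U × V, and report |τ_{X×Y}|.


Basis B = {∅ × ∅, {p96} × {i}, {p94, p96} × {i}, {p96} × {i, j}, {p94, p95, p96} × {i}, {p96} × {h, i, j}, {p94, p96} × {i, j}, {p94, p96} × {h, i, j}, {p94, p95, p96} × {i, j}, {p94, p95, p96} × {h, i, j}}; |τ_{X×Y}| = 20.

Enumerate products U × V with U ∈ τ_X, V ∈ τ_Y (deduplicated):
  ∅ × ∅ = {} (∅)
  {p96} × {i} = {(p96,i)}
  {p94, p96} × {i} = {(p94,i), (p96,i)}
  {p96} × {i, j} = {(p96,i), (p96,j)}
  {p94, p95, p96} × {i} = {(p94,i), (p95,i), (p96,i)}
  {p96} × {h, i, j} = {(p96,h), (p96,i), (p96,j)}
  {p94, p96} × {i, j} = {(p94,i), (p94,j), (p96,i), (p96,j)}
  {p94, p96} × {h, i, j} = {(p94,h), (p94,i), (p94,j), (p96,h), (p96,i), (p96,j)}
  {p94, p95, p96} × {i, j} = {(p94,i), (p94,j), (p95,i), (p95,j), (p96,i), (p96,j)}
  {p94, p95, p96} × {h, i, j} = {(p94,h), (p94,i), (p94,j), (p95,h), (p95,i), (p95,j), (p96,h), (p96,i), (p96,j)}
These 10 distinct sets form the basis B.
Close under arbitrary unions to get τ_{X×Y}; counting gives |τ_{X×Y}| = 20.


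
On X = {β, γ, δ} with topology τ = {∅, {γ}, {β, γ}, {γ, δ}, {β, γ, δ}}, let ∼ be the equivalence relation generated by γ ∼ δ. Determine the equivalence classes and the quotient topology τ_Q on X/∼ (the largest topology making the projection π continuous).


X/∼ = {[β], [γ=δ]}; |τ_Q| = 3.

Equivalence classes: [β], [γ=δ].
Quotient map π: X → X/∼ sends β ↦ [β], γ ↦ [γ=δ], δ ↦ [γ=δ].
For each subset V ⊆ X/∼, compute π^{-1}(V) ⊆ X and check whether π^{-1}(V) ∈ τ. V is open in τ_Q iff π^{-1}(V) ∈ τ.
  V = {}: π^{-1}(V) = ∅ ∈ τ ✓.
  V = {[β]}: π^{-1}(V) = {β} ∉ τ ✗.
  V = {[γ=δ]}: π^{-1}(V) = {γ, δ} ∈ τ ✓.
  V = {[β], [γ=δ]}: π^{-1}(V) = {β, γ, δ} ∈ τ ✓.
Open sets in the quotient: τ_Q = {{}, {[γ=δ]}, {[β], [γ=δ]}} (3 elements).


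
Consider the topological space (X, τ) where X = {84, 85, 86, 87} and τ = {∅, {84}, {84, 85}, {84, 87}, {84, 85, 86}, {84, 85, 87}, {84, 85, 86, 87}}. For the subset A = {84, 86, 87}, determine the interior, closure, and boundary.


int(A) = {84, 87}, cl(A) = {84, 85, 86, 87}, ∂A = {85, 86}.

Closed sets in (X, τ) are complements of opens:
  closed(X, τ) = {∅, {86}, {87}, {85, 86}, {86, 87}, {85, 86, 87}, {84, 85, 86, 87}}.
int(A) = ⋃ {U ∈ τ : U ⊆ A}. Opens contained in A: ∅, {84}, {84, 87}.
Taking the union of these: int(A) = {84, 87}.
cl(A) = ⋂ {C closed : A ⊆ C}. Closed sets containing A: {84, 85, 86, 87}.
Intersecting these: cl(A) = {84, 85, 86, 87}.
∂A = cl(A) ∖ int(A) = {84, 85, 86, 87} ∖ {84, 87} = {85, 86}.


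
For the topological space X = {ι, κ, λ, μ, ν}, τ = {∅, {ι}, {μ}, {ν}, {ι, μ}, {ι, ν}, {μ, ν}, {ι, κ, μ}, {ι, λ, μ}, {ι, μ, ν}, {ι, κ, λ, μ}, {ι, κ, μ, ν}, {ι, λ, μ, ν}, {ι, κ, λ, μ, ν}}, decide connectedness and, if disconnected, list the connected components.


(X, τ) is disconnected; components = [{ν}, {ι, κ, λ, μ}].

Find clopen sets (U ∈ τ with X ∖ U ∈ τ):
  U = ∅, X ∖ U = {ι, κ, λ, μ, ν} — both open, so U is clopen.
  U = {ν}, X ∖ U = {ι, κ, λ, μ} — both open, so U is clopen.
  U = {ι, κ, λ, μ}, X ∖ U = {ν} — both open, so U is clopen.
  U = {ι, κ, λ, μ, ν}, X ∖ U = ∅ — both open, so U is clopen.
Nontrivial clopen(s) exist: e.g. {ι, κ, λ, μ}. So (X, τ) is disconnected.
Compute connected components by grouping points that agree on all clopens:
  component: {ν}
  component: {ι, κ, λ, μ}


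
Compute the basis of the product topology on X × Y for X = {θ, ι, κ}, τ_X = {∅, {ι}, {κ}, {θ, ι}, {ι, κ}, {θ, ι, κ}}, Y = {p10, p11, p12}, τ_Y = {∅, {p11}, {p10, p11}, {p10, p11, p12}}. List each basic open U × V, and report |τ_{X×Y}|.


Basis B = {∅ × ∅, {ι} × {p11}, {κ} × {p11}, {θ, ι} × {p11}, {ι} × {p10, p11}, {ι, κ} × {p11}, {κ} × {p10, p11}, {θ, ι, κ} × {p11}, {ι} × {p10, p11, p12}, {κ} × {p10, p11, p12}, {θ, ι} × {p10, p11}, {ι, κ} × {p10, p11}, {θ, ι} × {p10, p11, p12}, {θ, ι, κ} × {p10, p11}, {ι, κ} × {p10, p11, p12}, {θ, ι, κ} × {p10, p11, p12}}; |τ_{X×Y}| = 40.

Enumerate products U × V with U ∈ τ_X, V ∈ τ_Y (deduplicated):
  ∅ × ∅ = {} (∅)
  {ι} × {p11} = {(ι,p11)}
  {κ} × {p11} = {(κ,p11)}
  {θ, ι} × {p11} = {(θ,p11), (ι,p11)}
  {ι} × {p10, p11} = {(ι,p10), (ι,p11)}
  {ι, κ} × {p11} = {(ι,p11), (κ,p11)}
  {κ} × {p10, p11} = {(κ,p10), (κ,p11)}
  {θ, ι, κ} × {p11} = {(θ,p11), (ι,p11), (κ,p11)}
  {ι} × {p10, p11, p12} = {(ι,p10), (ι,p11), (ι,p12)}
  {κ} × {p10, p11, p12} = {(κ,p10), (κ,p11), (κ,p12)}
  {θ, ι} × {p10, p11} = {(θ,p10), (θ,p11), (ι,p10), (ι,p11)}
  {ι, κ} × {p10, p11} = {(ι,p10), (ι,p11), (κ,p10), (κ,p11)}
  {θ, ι} × {p10, p11, p12} = {(θ,p10), (θ,p11), (θ,p12), (ι,p10), (ι,p11), (ι,p12)}
  {θ, ι, κ} × {p10, p11} = {(θ,p10), (θ,p11), (ι,p10), (ι,p11), (κ,p10), (κ,p11)}
  {ι, κ} × {p10, p11, p12} = {(ι,p10), (ι,p11), (ι,p12), (κ,p10), (κ,p11), (κ,p12)}
  {θ, ι, κ} × {p10, p11, p12} = {(θ,p10), (θ,p11), (θ,p12), (ι,p10), (ι,p11), (ι,p12), (κ,p10), (κ,p11), (κ,p12)}
These 16 distinct sets form the basis B.
Close under arbitrary unions to get τ_{X×Y}; counting gives |τ_{X×Y}| = 40.


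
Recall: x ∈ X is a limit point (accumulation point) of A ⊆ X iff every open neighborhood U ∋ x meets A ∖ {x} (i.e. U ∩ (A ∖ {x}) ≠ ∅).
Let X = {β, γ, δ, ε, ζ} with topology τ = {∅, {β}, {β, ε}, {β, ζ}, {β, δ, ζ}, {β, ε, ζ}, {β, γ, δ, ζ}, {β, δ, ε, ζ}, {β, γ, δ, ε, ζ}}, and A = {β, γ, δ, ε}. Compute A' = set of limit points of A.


A' = {γ, δ, ε, ζ}

For each x ∈ X, list the open sets U ∈ τ with x ∈ U, then check whether U ∩ (A ∖ {x}) ≠ ∅ for every such U.
  x = β: open {β} ∋ x has {β} ∩ (A ∖ {β}) = ∅, so x is NOT a limit point.
  x = γ: opens ∋ x are {β, γ, δ, ζ}, {β, γ, δ, ε, ζ}; each meets A ∖ {γ}, so x IS a limit point.
  x = δ: opens ∋ x are {β, δ, ζ}, {β, γ, δ, ζ}, {β, δ, ε, ζ}, {β, γ, δ, ε, ζ}; each meets A ∖ {δ}, so x IS a limit point.
  x = ε: opens ∋ x are {β, ε}, {β, ε, ζ}, {β, δ, ε, ζ}, {β, γ, δ, ε, ζ}; each meets A ∖ {ε}, so x IS a limit point.
  x = ζ: opens ∋ x are {β, ζ}, {β, δ, ζ}, {β, ε, ζ}, {β, γ, δ, ζ}, {β, δ, ε, ζ}, {β, γ, δ, ε, ζ}; each meets A ∖ {ζ}, so x IS a limit point.
Collecting: A' = {γ, δ, ε, ζ}.


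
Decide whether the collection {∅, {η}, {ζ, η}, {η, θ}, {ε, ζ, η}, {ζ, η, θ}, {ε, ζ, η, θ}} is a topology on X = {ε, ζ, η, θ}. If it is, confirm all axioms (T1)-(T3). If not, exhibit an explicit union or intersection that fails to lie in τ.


τ IS a topology on X.

Axiom (T1): ∅ ∈ τ? Yes; X ∈ τ? Yes.
Axiom (T2/T3): check pairwise unions and intersections of members of τ.
All pairwise intersections and unions checked — each lies in τ. Therefore τ satisfies (T1), (T2), (T3): it IS a topology on X.


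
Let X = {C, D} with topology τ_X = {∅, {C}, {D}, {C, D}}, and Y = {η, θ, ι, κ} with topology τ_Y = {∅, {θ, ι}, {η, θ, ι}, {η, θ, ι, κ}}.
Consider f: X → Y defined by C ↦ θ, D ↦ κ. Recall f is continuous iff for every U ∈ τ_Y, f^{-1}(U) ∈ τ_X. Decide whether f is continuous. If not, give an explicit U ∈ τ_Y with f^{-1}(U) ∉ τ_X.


f IS continuous.

Compute f^{-1}(U) for each U ∈ τ_Y:
  U = ∅: f^{-1}(U) = ∅ ∈ τ_X ✓.
  U = {θ, ι}: f^{-1}(U) = {C} ∈ τ_X ✓.
  U = {η, θ, ι}: f^{-1}(U) = {C} ∈ τ_X ✓.
  U = {η, θ, ι, κ}: f^{-1}(U) = {C, D} ∈ τ_X ✓.
Every preimage lies in τ_X, so f IS continuous.


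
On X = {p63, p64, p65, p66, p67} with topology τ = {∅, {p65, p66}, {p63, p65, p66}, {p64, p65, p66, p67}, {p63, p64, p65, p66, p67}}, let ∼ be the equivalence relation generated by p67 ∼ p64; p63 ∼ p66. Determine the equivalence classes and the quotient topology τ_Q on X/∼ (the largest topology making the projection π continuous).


X/∼ = {[p63=p66], [p64=p67], [p65]}; |τ_Q| = 3.

Equivalence classes: [p63=p66], [p64=p67], [p65].
Quotient map π: X → X/∼ sends p63 ↦ [p63=p66], p64 ↦ [p64=p67], p65 ↦ [p65], p66 ↦ [p63=p66], p67 ↦ [p64=p67].
For each subset V ⊆ X/∼, compute π^{-1}(V) ⊆ X and check whether π^{-1}(V) ∈ τ. V is open in τ_Q iff π^{-1}(V) ∈ τ.
  V = {}: π^{-1}(V) = ∅ ∈ τ ✓.
  V = {[p63=p66]}: π^{-1}(V) = {p63, p66} ∉ τ ✗.
  V = {[p64=p67]}: π^{-1}(V) = {p64, p67} ∉ τ ✗.
  V = {[p63=p66], [p64=p67]}: π^{-1}(V) = {p63, p64, p66, p67} ∉ τ ✗.
  V = {[p65]}: π^{-1}(V) = {p65} ∉ τ ✗.
  V = {[p63=p66], [p65]}: π^{-1}(V) = {p63, p65, p66} ∈ τ ✓.
  V = {[p64=p67], [p65]}: π^{-1}(V) = {p64, p65, p67} ∉ τ ✗.
  V = {[p63=p66], [p64=p67], [p65]}: π^{-1}(V) = {p63, p64, p65, p66, p67} ∈ τ ✓.
Open sets in the quotient: τ_Q = {{}, {[p63=p66], [p65]}, {[p63=p66], [p64=p67], [p65]}} (3 elements).


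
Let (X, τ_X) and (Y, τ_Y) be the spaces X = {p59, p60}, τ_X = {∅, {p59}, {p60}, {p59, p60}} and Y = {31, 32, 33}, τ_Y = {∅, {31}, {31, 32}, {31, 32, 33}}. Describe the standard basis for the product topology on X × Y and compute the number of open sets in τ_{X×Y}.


Basis B = {∅ × ∅, {p59} × {31}, {p60} × {31}, {p59} × {31, 32}, {p59, p60} × {31}, {p60} × {31, 32}, {p59} × {31, 32, 33}, {p60} × {31, 32, 33}, {p59, p60} × {31, 32}, {p59, p60} × {31, 32, 33}}; |τ_{X×Y}| = 16.

Enumerate products U × V with U ∈ τ_X, V ∈ τ_Y (deduplicated):
  ∅ × ∅ = {} (∅)
  {p59} × {31} = {(p59,31)}
  {p60} × {31} = {(p60,31)}
  {p59} × {31, 32} = {(p59,31), (p59,32)}
  {p59, p60} × {31} = {(p59,31), (p60,31)}
  {p60} × {31, 32} = {(p60,31), (p60,32)}
  {p59} × {31, 32, 33} = {(p59,31), (p59,32), (p59,33)}
  {p60} × {31, 32, 33} = {(p60,31), (p60,32), (p60,33)}
  {p59, p60} × {31, 32} = {(p59,31), (p59,32), (p60,31), (p60,32)}
  {p59, p60} × {31, 32, 33} = {(p59,31), (p59,32), (p59,33), (p60,31), (p60,32), (p60,33)}
These 10 distinct sets form the basis B.
Close under arbitrary unions to get τ_{X×Y}; counting gives |τ_{X×Y}| = 16.


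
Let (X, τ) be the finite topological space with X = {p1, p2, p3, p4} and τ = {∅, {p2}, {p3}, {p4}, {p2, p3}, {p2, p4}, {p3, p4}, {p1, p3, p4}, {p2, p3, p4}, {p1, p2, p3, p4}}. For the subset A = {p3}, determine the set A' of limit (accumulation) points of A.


A' = {p1}

For each x ∈ X, list the open sets U ∈ τ with x ∈ U, then check whether U ∩ (A ∖ {x}) ≠ ∅ for every such U.
  x = p1: opens ∋ x are {p1, p3, p4}, {p1, p2, p3, p4}; each meets A ∖ {p1}, so x IS a limit point.
  x = p2: open {p2} ∋ x has {p2} ∩ (A ∖ {p2}) = ∅, so x is NOT a limit point.
  x = p3: open {p3} ∋ x has {p3} ∩ (A ∖ {p3}) = ∅, so x is NOT a limit point.
  x = p4: open {p4} ∋ x has {p4} ∩ (A ∖ {p4}) = ∅, so x is NOT a limit point.
Collecting: A' = {p1}.


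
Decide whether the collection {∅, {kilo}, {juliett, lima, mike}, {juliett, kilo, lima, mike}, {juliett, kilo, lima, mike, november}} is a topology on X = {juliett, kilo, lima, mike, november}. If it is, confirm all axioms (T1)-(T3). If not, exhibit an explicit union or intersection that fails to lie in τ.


τ IS a topology on X.

Axiom (T1): ∅ ∈ τ? Yes; X ∈ τ? Yes.
Axiom (T2/T3): check pairwise unions and intersections of members of τ.
All pairwise intersections and unions checked — each lies in τ. Therefore τ satisfies (T1), (T2), (T3): it IS a topology on X.


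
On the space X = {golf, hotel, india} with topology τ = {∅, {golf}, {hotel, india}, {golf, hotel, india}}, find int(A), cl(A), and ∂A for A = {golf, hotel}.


int(A) = {golf}, cl(A) = {golf, hotel, india}, ∂A = {hotel, india}.

Closed sets in (X, τ) are complements of opens:
  closed(X, τ) = {∅, {golf}, {hotel, india}, {golf, hotel, india}}.
int(A) = ⋃ {U ∈ τ : U ⊆ A}. Opens contained in A: ∅, {golf}.
Taking the union of these: int(A) = {golf}.
cl(A) = ⋂ {C closed : A ⊆ C}. Closed sets containing A: {golf, hotel, india}.
Intersecting these: cl(A) = {golf, hotel, india}.
∂A = cl(A) ∖ int(A) = {golf, hotel, india} ∖ {golf} = {hotel, india}.


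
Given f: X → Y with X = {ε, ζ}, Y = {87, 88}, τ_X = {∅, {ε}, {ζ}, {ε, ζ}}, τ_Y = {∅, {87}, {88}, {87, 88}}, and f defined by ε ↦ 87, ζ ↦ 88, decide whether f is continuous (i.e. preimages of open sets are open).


f IS continuous.

Compute f^{-1}(U) for each U ∈ τ_Y:
  U = ∅: f^{-1}(U) = ∅ ∈ τ_X ✓.
  U = {87}: f^{-1}(U) = {ε} ∈ τ_X ✓.
  U = {88}: f^{-1}(U) = {ζ} ∈ τ_X ✓.
  U = {87, 88}: f^{-1}(U) = {ε, ζ} ∈ τ_X ✓.
Every preimage lies in τ_X, so f IS continuous.


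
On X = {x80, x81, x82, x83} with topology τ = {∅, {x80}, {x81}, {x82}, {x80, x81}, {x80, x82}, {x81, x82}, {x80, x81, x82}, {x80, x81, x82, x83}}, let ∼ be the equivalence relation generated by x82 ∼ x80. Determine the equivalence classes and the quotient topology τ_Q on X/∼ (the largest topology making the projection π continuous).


X/∼ = {[x80=x82], [x81], [x83]}; |τ_Q| = 5.

Equivalence classes: [x80=x82], [x81], [x83].
Quotient map π: X → X/∼ sends x80 ↦ [x80=x82], x81 ↦ [x81], x82 ↦ [x80=x82], x83 ↦ [x83].
For each subset V ⊆ X/∼, compute π^{-1}(V) ⊆ X and check whether π^{-1}(V) ∈ τ. V is open in τ_Q iff π^{-1}(V) ∈ τ.
  V = {}: π^{-1}(V) = ∅ ∈ τ ✓.
  V = {[x80=x82]}: π^{-1}(V) = {x80, x82} ∈ τ ✓.
  V = {[x81]}: π^{-1}(V) = {x81} ∈ τ ✓.
  V = {[x80=x82], [x81]}: π^{-1}(V) = {x80, x81, x82} ∈ τ ✓.
  V = {[x83]}: π^{-1}(V) = {x83} ∉ τ ✗.
  V = {[x80=x82], [x83]}: π^{-1}(V) = {x80, x82, x83} ∉ τ ✗.
  V = {[x81], [x83]}: π^{-1}(V) = {x81, x83} ∉ τ ✗.
  V = {[x80=x82], [x81], [x83]}: π^{-1}(V) = {x80, x81, x82, x83} ∈ τ ✓.
Open sets in the quotient: τ_Q = {{}, {[x80=x82]}, {[x81]}, {[x80=x82], [x81]}, {[x80=x82], [x81], [x83]}} (5 elements).


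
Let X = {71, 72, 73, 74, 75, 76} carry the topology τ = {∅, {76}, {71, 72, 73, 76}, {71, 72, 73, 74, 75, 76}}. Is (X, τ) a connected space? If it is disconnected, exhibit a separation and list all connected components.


(X, τ) is connected.

Find clopen sets (U ∈ τ with X ∖ U ∈ τ):
  U = ∅, X ∖ U = {71, 72, 73, 74, 75, 76} — both open, so U is clopen.
  U = {71, 72, 73, 74, 75, 76}, X ∖ U = ∅ — both open, so U is clopen.
Only trivial clopens (∅ and X) exist, so (X, τ) is connected.
Compute connected components by grouping points that agree on all clopens:
  component: {71, 72, 73, 74, 75, 76}


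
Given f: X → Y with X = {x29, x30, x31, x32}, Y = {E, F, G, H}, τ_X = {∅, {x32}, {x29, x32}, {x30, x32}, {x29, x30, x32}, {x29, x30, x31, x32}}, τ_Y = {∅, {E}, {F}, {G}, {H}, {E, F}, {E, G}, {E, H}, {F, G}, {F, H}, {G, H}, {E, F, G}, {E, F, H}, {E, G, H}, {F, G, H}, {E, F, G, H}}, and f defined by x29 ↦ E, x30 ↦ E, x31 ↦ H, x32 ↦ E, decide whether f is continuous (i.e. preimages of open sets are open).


f is NOT continuous.

Compute f^{-1}(U) for each U ∈ τ_Y:
  U = ∅: f^{-1}(U) = ∅ ∈ τ_X ✓.
  U = {E}: f^{-1}(U) = {x29, x30, x32} ∈ τ_X ✓.
  U = {F}: f^{-1}(U) = ∅ ∈ τ_X ✓.
  U = {G}: f^{-1}(U) = ∅ ∈ τ_X ✓.
  U = {H}: f^{-1}(U) = {x31} ∉ τ_X ✗.
  U = {E, F}: f^{-1}(U) = {x29, x30, x32} ∈ τ_X ✓.
  U = {E, G}: f^{-1}(U) = {x29, x30, x32} ∈ τ_X ✓.
  U = {E, H}: f^{-1}(U) = {x29, x30, x31, x32} ∈ τ_X ✓.
  U = {F, G}: f^{-1}(U) = ∅ ∈ τ_X ✓.
  U = {F, H}: f^{-1}(U) = {x31} ∉ τ_X ✗.
  U = {G, H}: f^{-1}(U) = {x31} ∉ τ_X ✗.
  U = {E, F, G}: f^{-1}(U) = {x29, x30, x32} ∈ τ_X ✓.
  U = {E, F, H}: f^{-1}(U) = {x29, x30, x31, x32} ∈ τ_X ✓.
  U = {E, G, H}: f^{-1}(U) = {x29, x30, x31, x32} ∈ τ_X ✓.
  U = {F, G, H}: f^{-1}(U) = {x31} ∉ τ_X ✗.
  U = {E, F, G, H}: f^{-1}(U) = {x29, x30, x31, x32} ∈ τ_X ✓.
Found U = {H} with f^{-1}(U) = {x31} not in τ_X. Therefore f is NOT continuous.


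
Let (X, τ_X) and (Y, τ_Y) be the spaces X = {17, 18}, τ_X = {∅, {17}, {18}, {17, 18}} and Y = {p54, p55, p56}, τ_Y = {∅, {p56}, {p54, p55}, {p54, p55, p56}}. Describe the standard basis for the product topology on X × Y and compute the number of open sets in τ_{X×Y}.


Basis B = {∅ × ∅, {17} × {p56}, {18} × {p56}, {17} × {p54, p55}, {17, 18} × {p56}, {18} × {p54, p55}, {17} × {p54, p55, p56}, {18} × {p54, p55, p56}, {17, 18} × {p54, p55}, {17, 18} × {p54, p55, p56}}; |τ_{X×Y}| = 16.

Enumerate products U × V with U ∈ τ_X, V ∈ τ_Y (deduplicated):
  ∅ × ∅ = {} (∅)
  {17} × {p56} = {(17,p56)}
  {18} × {p56} = {(18,p56)}
  {17} × {p54, p55} = {(17,p54), (17,p55)}
  {17, 18} × {p56} = {(17,p56), (18,p56)}
  {18} × {p54, p55} = {(18,p54), (18,p55)}
  {17} × {p54, p55, p56} = {(17,p54), (17,p55), (17,p56)}
  {18} × {p54, p55, p56} = {(18,p54), (18,p55), (18,p56)}
  {17, 18} × {p54, p55} = {(17,p54), (17,p55), (18,p54), (18,p55)}
  {17, 18} × {p54, p55, p56} = {(17,p54), (17,p55), (17,p56), (18,p54), (18,p55), (18,p56)}
These 10 distinct sets form the basis B.
Close under arbitrary unions to get τ_{X×Y}; counting gives |τ_{X×Y}| = 16.


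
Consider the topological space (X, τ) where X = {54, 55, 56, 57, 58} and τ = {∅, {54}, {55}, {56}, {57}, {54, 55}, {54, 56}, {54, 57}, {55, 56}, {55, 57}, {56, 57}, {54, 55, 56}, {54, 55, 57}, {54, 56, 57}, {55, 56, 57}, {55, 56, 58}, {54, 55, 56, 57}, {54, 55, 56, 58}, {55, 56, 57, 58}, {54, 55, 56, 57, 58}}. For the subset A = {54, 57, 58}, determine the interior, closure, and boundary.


int(A) = {54, 57}, cl(A) = {54, 57, 58}, ∂A = {58}.

Closed sets in (X, τ) are complements of opens:
  closed(X, τ) = {∅, {54}, {57}, {58}, {54, 57}, {54, 58}, {55, 58}, {56, 58}, {57, 58}, {54, 55, 58}, {54, 56, 58}, {54, 57, 58}, {55, 56, 58}, {55, 57, 58}, {56, 57, 58}, {54, 55, 56, 58}, {54, 55, 57, 58}, {54, 56, 57, 58}, {55, 56, 57, 58}, {54, 55, 56, 57, 58}}.
int(A) = ⋃ {U ∈ τ : U ⊆ A}. Opens contained in A: ∅, {54}, {57}, {54, 57}.
Taking the union of these: int(A) = {54, 57}.
cl(A) = ⋂ {C closed : A ⊆ C}. Closed sets containing A: {54, 57, 58}, {54, 55, 57, 58}, {54, 56, 57, 58}, {54, 55, 56, 57, 58}.
Intersecting these: cl(A) = {54, 57, 58}.
∂A = cl(A) ∖ int(A) = {54, 57, 58} ∖ {54, 57} = {58}.


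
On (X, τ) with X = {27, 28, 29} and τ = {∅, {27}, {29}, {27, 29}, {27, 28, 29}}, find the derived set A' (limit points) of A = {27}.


A' = {28}

For each x ∈ X, list the open sets U ∈ τ with x ∈ U, then check whether U ∩ (A ∖ {x}) ≠ ∅ for every such U.
  x = 27: open {27} ∋ x has {27} ∩ (A ∖ {27}) = ∅, so x is NOT a limit point.
  x = 28: opens ∋ x are {27, 28, 29}; each meets A ∖ {28}, so x IS a limit point.
  x = 29: open {29} ∋ x has {29} ∩ (A ∖ {29}) = ∅, so x is NOT a limit point.
Collecting: A' = {28}.


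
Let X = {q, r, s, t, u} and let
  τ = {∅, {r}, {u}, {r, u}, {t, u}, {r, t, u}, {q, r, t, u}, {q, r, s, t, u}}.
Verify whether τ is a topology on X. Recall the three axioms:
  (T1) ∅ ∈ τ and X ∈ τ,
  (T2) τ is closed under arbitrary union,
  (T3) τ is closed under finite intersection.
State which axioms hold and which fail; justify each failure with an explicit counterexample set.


τ IS a topology on X.

Axiom (T1): ∅ ∈ τ? Yes; X ∈ τ? Yes.
Axiom (T2/T3): check pairwise unions and intersections of members of τ.
All pairwise intersections and unions checked — each lies in τ. Therefore τ satisfies (T1), (T2), (T3): it IS a topology on X.


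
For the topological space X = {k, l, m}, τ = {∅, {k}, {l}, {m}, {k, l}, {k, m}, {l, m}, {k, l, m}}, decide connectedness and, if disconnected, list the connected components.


(X, τ) is disconnected; components = [{k}, {l}, {m}].

Find clopen sets (U ∈ τ with X ∖ U ∈ τ):
  U = ∅, X ∖ U = {k, l, m} — both open, so U is clopen.
  U = {k}, X ∖ U = {l, m} — both open, so U is clopen.
  U = {l}, X ∖ U = {k, m} — both open, so U is clopen.
  U = {m}, X ∖ U = {k, l} — both open, so U is clopen.
  U = {k, l}, X ∖ U = {m} — both open, so U is clopen.
  U = {k, m}, X ∖ U = {l} — both open, so U is clopen.
  U = {l, m}, X ∖ U = {k} — both open, so U is clopen.
  U = {k, l, m}, X ∖ U = ∅ — both open, so U is clopen.
Nontrivial clopen(s) exist: e.g. {l}. So (X, τ) is disconnected.
Compute connected components by grouping points that agree on all clopens:
  component: {k}
  component: {l}
  component: {m}


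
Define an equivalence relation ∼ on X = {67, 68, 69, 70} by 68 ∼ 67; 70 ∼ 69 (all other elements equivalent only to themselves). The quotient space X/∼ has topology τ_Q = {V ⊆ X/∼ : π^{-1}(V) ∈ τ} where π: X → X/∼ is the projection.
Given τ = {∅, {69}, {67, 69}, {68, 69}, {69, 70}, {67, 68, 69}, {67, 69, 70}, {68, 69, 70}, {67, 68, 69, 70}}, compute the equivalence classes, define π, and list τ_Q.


X/∼ = {[67=68], [69=70]}; |τ_Q| = 3.

Equivalence classes: [67=68], [69=70].
Quotient map π: X → X/∼ sends 67 ↦ [67=68], 68 ↦ [67=68], 69 ↦ [69=70], 70 ↦ [69=70].
For each subset V ⊆ X/∼, compute π^{-1}(V) ⊆ X and check whether π^{-1}(V) ∈ τ. V is open in τ_Q iff π^{-1}(V) ∈ τ.
  V = {}: π^{-1}(V) = ∅ ∈ τ ✓.
  V = {[67=68]}: π^{-1}(V) = {67, 68} ∉ τ ✗.
  V = {[69=70]}: π^{-1}(V) = {69, 70} ∈ τ ✓.
  V = {[67=68], [69=70]}: π^{-1}(V) = {67, 68, 69, 70} ∈ τ ✓.
Open sets in the quotient: τ_Q = {{}, {[69=70]}, {[67=68], [69=70]}} (3 elements).


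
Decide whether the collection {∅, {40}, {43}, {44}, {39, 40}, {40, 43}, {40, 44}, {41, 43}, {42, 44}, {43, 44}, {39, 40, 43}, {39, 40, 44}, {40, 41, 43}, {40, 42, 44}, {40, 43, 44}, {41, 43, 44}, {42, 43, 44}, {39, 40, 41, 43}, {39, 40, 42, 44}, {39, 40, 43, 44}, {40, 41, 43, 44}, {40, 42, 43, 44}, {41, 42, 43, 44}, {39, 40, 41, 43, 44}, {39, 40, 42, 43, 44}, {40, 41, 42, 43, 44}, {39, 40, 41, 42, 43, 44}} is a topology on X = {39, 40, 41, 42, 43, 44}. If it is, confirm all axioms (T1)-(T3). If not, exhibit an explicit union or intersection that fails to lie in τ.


τ IS a topology on X.

Axiom (T1): ∅ ∈ τ? Yes; X ∈ τ? Yes.
Axiom (T2/T3): check pairwise unions and intersections of members of τ.
All pairwise intersections and unions checked — each lies in τ. Therefore τ satisfies (T1), (T2), (T3): it IS a topology on X.


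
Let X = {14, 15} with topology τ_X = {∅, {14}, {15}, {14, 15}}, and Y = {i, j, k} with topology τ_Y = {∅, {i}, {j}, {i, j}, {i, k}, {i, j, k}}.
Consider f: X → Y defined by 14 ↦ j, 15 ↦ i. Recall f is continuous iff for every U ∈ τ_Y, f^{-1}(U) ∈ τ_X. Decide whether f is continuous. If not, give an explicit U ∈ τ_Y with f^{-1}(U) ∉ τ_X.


f IS continuous.

Compute f^{-1}(U) for each U ∈ τ_Y:
  U = ∅: f^{-1}(U) = ∅ ∈ τ_X ✓.
  U = {i}: f^{-1}(U) = {15} ∈ τ_X ✓.
  U = {j}: f^{-1}(U) = {14} ∈ τ_X ✓.
  U = {i, j}: f^{-1}(U) = {14, 15} ∈ τ_X ✓.
  U = {i, k}: f^{-1}(U) = {15} ∈ τ_X ✓.
  U = {i, j, k}: f^{-1}(U) = {14, 15} ∈ τ_X ✓.
Every preimage lies in τ_X, so f IS continuous.


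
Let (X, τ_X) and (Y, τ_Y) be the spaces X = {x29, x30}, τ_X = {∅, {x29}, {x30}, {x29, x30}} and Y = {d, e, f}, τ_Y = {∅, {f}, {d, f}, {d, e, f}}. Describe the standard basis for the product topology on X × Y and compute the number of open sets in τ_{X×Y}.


Basis B = {∅ × ∅, {x29} × {f}, {x30} × {f}, {x29} × {d, f}, {x29, x30} × {f}, {x30} × {d, f}, {x29} × {d, e, f}, {x30} × {d, e, f}, {x29, x30} × {d, f}, {x29, x30} × {d, e, f}}; |τ_{X×Y}| = 16.

Enumerate products U × V with U ∈ τ_X, V ∈ τ_Y (deduplicated):
  ∅ × ∅ = {} (∅)
  {x29} × {f} = {(x29,f)}
  {x30} × {f} = {(x30,f)}
  {x29} × {d, f} = {(x29,d), (x29,f)}
  {x29, x30} × {f} = {(x29,f), (x30,f)}
  {x30} × {d, f} = {(x30,d), (x30,f)}
  {x29} × {d, e, f} = {(x29,d), (x29,e), (x29,f)}
  {x30} × {d, e, f} = {(x30,d), (x30,e), (x30,f)}
  {x29, x30} × {d, f} = {(x29,d), (x29,f), (x30,d), (x30,f)}
  {x29, x30} × {d, e, f} = {(x29,d), (x29,e), (x29,f), (x30,d), (x30,e), (x30,f)}
These 10 distinct sets form the basis B.
Close under arbitrary unions to get τ_{X×Y}; counting gives |τ_{X×Y}| = 16.


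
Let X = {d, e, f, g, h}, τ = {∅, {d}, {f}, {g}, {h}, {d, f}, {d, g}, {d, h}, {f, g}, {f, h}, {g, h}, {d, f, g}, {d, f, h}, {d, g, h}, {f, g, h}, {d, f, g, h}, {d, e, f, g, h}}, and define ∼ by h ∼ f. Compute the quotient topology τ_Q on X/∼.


X/∼ = {[d], [e], [f=h], [g]}; |τ_Q| = 9.

Equivalence classes: [d], [e], [f=h], [g].
Quotient map π: X → X/∼ sends d ↦ [d], e ↦ [e], f ↦ [f=h], g ↦ [g], h ↦ [f=h].
For each subset V ⊆ X/∼, compute π^{-1}(V) ⊆ X and check whether π^{-1}(V) ∈ τ. V is open in τ_Q iff π^{-1}(V) ∈ τ.
  V = {}: π^{-1}(V) = ∅ ∈ τ ✓.
  V = {[d]}: π^{-1}(V) = {d} ∈ τ ✓.
  V = {[e]}: π^{-1}(V) = {e} ∉ τ ✗.
  V = {[d], [e]}: π^{-1}(V) = {d, e} ∉ τ ✗.
  V = {[f=h]}: π^{-1}(V) = {f, h} ∈ τ ✓.
  V = {[d], [f=h]}: π^{-1}(V) = {d, f, h} ∈ τ ✓.
  V = {[e], [f=h]}: π^{-1}(V) = {e, f, h} ∉ τ ✗.
  V = {[d], [e], [f=h]}: π^{-1}(V) = {d, e, f, h} ∉ τ ✗.
  V = {[g]}: π^{-1}(V) = {g} ∈ τ ✓.
  V = {[d], [g]}: π^{-1}(V) = {d, g} ∈ τ ✓.
  V = {[e], [g]}: π^{-1}(V) = {e, g} ∉ τ ✗.
  V = {[d], [e], [g]}: π^{-1}(V) = {d, e, g} ∉ τ ✗.
  V = {[f=h], [g]}: π^{-1}(V) = {f, g, h} ∈ τ ✓.
  V = {[d], [f=h], [g]}: π^{-1}(V) = {d, f, g, h} ∈ τ ✓.
  V = {[e], [f=h], [g]}: π^{-1}(V) = {e, f, g, h} ∉ τ ✗.
  V = {[d], [e], [f=h], [g]}: π^{-1}(V) = {d, e, f, g, h} ∈ τ ✓.
Open sets in the quotient: τ_Q = {{}, {[d]}, {[f=h]}, {[d], [f=h]}, {[g]}, {[d], [g]}, {[f=h], [g]}, {[d], [f=h], [g]}, {[d], [e], [f=h], [g]}} (9 elements).


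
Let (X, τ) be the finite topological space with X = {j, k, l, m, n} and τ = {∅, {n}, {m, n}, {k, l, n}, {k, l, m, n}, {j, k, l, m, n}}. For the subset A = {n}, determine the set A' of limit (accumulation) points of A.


A' = {j, k, l, m}

For each x ∈ X, list the open sets U ∈ τ with x ∈ U, then check whether U ∩ (A ∖ {x}) ≠ ∅ for every such U.
  x = j: opens ∋ x are {j, k, l, m, n}; each meets A ∖ {j}, so x IS a limit point.
  x = k: opens ∋ x are {k, l, n}, {k, l, m, n}, {j, k, l, m, n}; each meets A ∖ {k}, so x IS a limit point.
  x = l: opens ∋ x are {k, l, n}, {k, l, m, n}, {j, k, l, m, n}; each meets A ∖ {l}, so x IS a limit point.
  x = m: opens ∋ x are {m, n}, {k, l, m, n}, {j, k, l, m, n}; each meets A ∖ {m}, so x IS a limit point.
  x = n: open {n} ∋ x has {n} ∩ (A ∖ {n}) = ∅, so x is NOT a limit point.
Collecting: A' = {j, k, l, m}.


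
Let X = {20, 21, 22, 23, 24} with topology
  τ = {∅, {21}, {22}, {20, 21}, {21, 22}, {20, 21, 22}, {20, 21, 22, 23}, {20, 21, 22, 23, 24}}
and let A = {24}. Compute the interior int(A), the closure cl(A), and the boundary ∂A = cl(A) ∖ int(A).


int(A) = ∅, cl(A) = {24}, ∂A = {24}.

Closed sets in (X, τ) are complements of opens:
  closed(X, τ) = {∅, {24}, {23, 24}, {20, 23, 24}, {22, 23, 24}, {20, 21, 23, 24}, {20, 22, 23, 24}, {20, 21, 22, 23, 24}}.
int(A) = ⋃ {U ∈ τ : U ⊆ A}. Opens contained in A: ∅.
Taking the union of these: int(A) = ∅.
cl(A) = ⋂ {C closed : A ⊆ C}. Closed sets containing A: {24}, {23, 24}, {20, 23, 24}, {22, 23, 24}, {20, 21, 23, 24}, {20, 22, 23, 24}, {20, 21, 22, 23, 24}.
Intersecting these: cl(A) = {24}.
∂A = cl(A) ∖ int(A) = {24} ∖ ∅ = {24}.


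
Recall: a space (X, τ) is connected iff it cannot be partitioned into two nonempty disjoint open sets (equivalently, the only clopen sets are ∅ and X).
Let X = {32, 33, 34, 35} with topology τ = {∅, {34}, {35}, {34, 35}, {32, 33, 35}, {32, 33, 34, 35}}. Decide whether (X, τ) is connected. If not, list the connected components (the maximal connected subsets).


(X, τ) is disconnected; components = [{34}, {32, 33, 35}].

Find clopen sets (U ∈ τ with X ∖ U ∈ τ):
  U = ∅, X ∖ U = {32, 33, 34, 35} — both open, so U is clopen.
  U = {34}, X ∖ U = {32, 33, 35} — both open, so U is clopen.
  U = {32, 33, 35}, X ∖ U = {34} — both open, so U is clopen.
  U = {32, 33, 34, 35}, X ∖ U = ∅ — both open, so U is clopen.
Nontrivial clopen(s) exist: e.g. {32, 33, 35}. So (X, τ) is disconnected.
Compute connected components by grouping points that agree on all clopens:
  component: {34}
  component: {32, 33, 35}


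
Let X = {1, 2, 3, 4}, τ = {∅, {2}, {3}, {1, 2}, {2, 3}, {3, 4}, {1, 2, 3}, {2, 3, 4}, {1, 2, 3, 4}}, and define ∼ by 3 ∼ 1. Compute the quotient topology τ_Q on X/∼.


X/∼ = {[1=3], [2], [4]}; |τ_Q| = 4.

Equivalence classes: [1=3], [2], [4].
Quotient map π: X → X/∼ sends 1 ↦ [1=3], 2 ↦ [2], 3 ↦ [1=3], 4 ↦ [4].
For each subset V ⊆ X/∼, compute π^{-1}(V) ⊆ X and check whether π^{-1}(V) ∈ τ. V is open in τ_Q iff π^{-1}(V) ∈ τ.
  V = {}: π^{-1}(V) = ∅ ∈ τ ✓.
  V = {[1=3]}: π^{-1}(V) = {1, 3} ∉ τ ✗.
  V = {[2]}: π^{-1}(V) = {2} ∈ τ ✓.
  V = {[1=3], [2]}: π^{-1}(V) = {1, 2, 3} ∈ τ ✓.
  V = {[4]}: π^{-1}(V) = {4} ∉ τ ✗.
  V = {[1=3], [4]}: π^{-1}(V) = {1, 3, 4} ∉ τ ✗.
  V = {[2], [4]}: π^{-1}(V) = {2, 4} ∉ τ ✗.
  V = {[1=3], [2], [4]}: π^{-1}(V) = {1, 2, 3, 4} ∈ τ ✓.
Open sets in the quotient: τ_Q = {{}, {[2]}, {[1=3], [2]}, {[1=3], [2], [4]}} (4 elements).


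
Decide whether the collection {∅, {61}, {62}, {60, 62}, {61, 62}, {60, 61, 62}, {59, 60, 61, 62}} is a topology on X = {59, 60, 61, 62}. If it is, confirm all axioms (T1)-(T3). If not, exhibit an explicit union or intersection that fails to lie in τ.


τ IS a topology on X.

Axiom (T1): ∅ ∈ τ? Yes; X ∈ τ? Yes.
Axiom (T2/T3): check pairwise unions and intersections of members of τ.
All pairwise intersections and unions checked — each lies in τ. Therefore τ satisfies (T1), (T2), (T3): it IS a topology on X.


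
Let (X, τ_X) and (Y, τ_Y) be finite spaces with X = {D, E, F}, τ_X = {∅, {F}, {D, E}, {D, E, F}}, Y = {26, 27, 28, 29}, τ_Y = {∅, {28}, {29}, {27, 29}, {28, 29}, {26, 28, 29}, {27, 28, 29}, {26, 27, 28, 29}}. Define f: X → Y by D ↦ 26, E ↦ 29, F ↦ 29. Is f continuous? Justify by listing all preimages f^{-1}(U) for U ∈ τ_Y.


f is NOT continuous.

Compute f^{-1}(U) for each U ∈ τ_Y:
  U = ∅: f^{-1}(U) = ∅ ∈ τ_X ✓.
  U = {28}: f^{-1}(U) = ∅ ∈ τ_X ✓.
  U = {29}: f^{-1}(U) = {E, F} ∉ τ_X ✗.
  U = {27, 29}: f^{-1}(U) = {E, F} ∉ τ_X ✗.
  U = {28, 29}: f^{-1}(U) = {E, F} ∉ τ_X ✗.
  U = {26, 28, 29}: f^{-1}(U) = {D, E, F} ∈ τ_X ✓.
  U = {27, 28, 29}: f^{-1}(U) = {E, F} ∉ τ_X ✗.
  U = {26, 27, 28, 29}: f^{-1}(U) = {D, E, F} ∈ τ_X ✓.
Found U = {29} with f^{-1}(U) = {E, F} not in τ_X. Therefore f is NOT continuous.


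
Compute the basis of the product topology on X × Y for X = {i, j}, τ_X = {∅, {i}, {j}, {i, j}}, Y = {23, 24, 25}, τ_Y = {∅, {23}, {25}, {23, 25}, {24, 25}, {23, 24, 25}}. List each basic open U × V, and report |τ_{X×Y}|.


Basis B = {∅ × ∅, {i} × {23}, {i} × {25}, {j} × {23}, {j} × {25}, {i} × {23, 25}, {i, j} × {23}, {i} × {24, 25}, {i, j} × {25}, {j} × {23, 25}, {j} × {24, 25}, {i} × {23, 24, 25}, {j} × {23, 24, 25}, {i, j} × {23, 25}, {i, j} × {24, 25}, {i, j} × {23, 24, 25}}; |τ_{X×Y}| = 36.

Enumerate products U × V with U ∈ τ_X, V ∈ τ_Y (deduplicated):
  ∅ × ∅ = {} (∅)
  {i} × {23} = {(i,23)}
  {i} × {25} = {(i,25)}
  {j} × {23} = {(j,23)}
  {j} × {25} = {(j,25)}
  {i} × {23, 25} = {(i,23), (i,25)}
  {i, j} × {23} = {(i,23), (j,23)}
  {i} × {24, 25} = {(i,24), (i,25)}
  {i, j} × {25} = {(i,25), (j,25)}
  {j} × {23, 25} = {(j,23), (j,25)}
  {j} × {24, 25} = {(j,24), (j,25)}
  {i} × {23, 24, 25} = {(i,23), (i,24), (i,25)}
  {j} × {23, 24, 25} = {(j,23), (j,24), (j,25)}
  {i, j} × {23, 25} = {(i,23), (i,25), (j,23), (j,25)}
  {i, j} × {24, 25} = {(i,24), (i,25), (j,24), (j,25)}
  {i, j} × {23, 24, 25} = {(i,23), (i,24), (i,25), (j,23), (j,24), (j,25)}
These 16 distinct sets form the basis B.
Close under arbitrary unions to get τ_{X×Y}; counting gives |τ_{X×Y}| = 36.
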